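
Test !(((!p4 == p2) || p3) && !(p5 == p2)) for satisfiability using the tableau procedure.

Satisfiable

Initial set: {!(((!p4 == p2) || p3) && !(p5 == p2))}.
!(((!p4 == p2) || p3) && !(p5 == p2)): β-rule — branch into !((!p4 == p2) || p3)  //  !!(p5 == p2).
  branch 1 (add !((!p4 == p2) || p3)):
    !((!p4 == p2) || p3): α-rule — add !(!p4 == p2), !p3.
    !(!p4 == p2): β-rule — branch into !p4, !p2  //  !!p4, p2.
      branch 1.1 (add !p4, !p2):
        ○ open, literals {p2=F, p3=F, p4=F}.
      branch 1.2 (add !!p4, p2):
        ○ open, literals {p2=T, p3=F, p4=T}.
  branch 2 (add !!(p5 == p2)):
    !!(p5 == p2): β-rule — branch into p5, p2  //  !p5, !p2.
      branch 2.1 (add p5, p2):
        ○ open, literals {p2=T, p5=T}.
      branch 2.2 (add !p5, !p2):
        ○ open, literals {p2=F, p5=F}.
0 branches closed, 4 open.
An open branch gives a satisfying assignment: p2=F, p3=F, p4=F.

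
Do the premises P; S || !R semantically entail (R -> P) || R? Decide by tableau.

Initial set: {T P; T (S || !R); F ((R -> P) || R)}.
F ((R -> P) || R): α-rule — add F (R -> P), F R.
F (R -> P): α-rule — add T R, F P.
× closes — contains both R and !R.
All 1 branch closes.
Every branch closed, so the premises entail the conclusion.

Yes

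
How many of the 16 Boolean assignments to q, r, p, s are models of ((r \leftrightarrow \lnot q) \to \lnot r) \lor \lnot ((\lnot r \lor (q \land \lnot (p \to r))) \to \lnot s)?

12

Initial set: {(((r \leftrightarrow \lnot q) \to \lnot r) \lor \lnot ((\lnot r \lor (q \land \lnot (p \to r))) \to \lnot s))}.
(((r \leftrightarrow \lnot q) \to \lnot r) \lor \lnot ((\lnot r \lor (q \land \lnot (p \to r))) \to \lnot s)): β-rule — branch into ((r \leftrightarrow \lnot q) \to \lnot r)  //  \lnot ((\lnot r \lor (q \land \lnot (p \to r))) \to \lnot s).
  branch 1 (add ((r \leftrightarrow \lnot q) \to \lnot r)):
    ((r \leftrightarrow \lnot q) \to \lnot r): β-rule — branch into \lnot (r \leftrightarrow \lnot q)  //  \lnot r.
      branch 1.1 (add \lnot (r \leftrightarrow \lnot q)):
        \lnot (r \leftrightarrow \lnot q): β-rule — branch into r, \lnot \lnot q  //  \lnot r, \lnot q.
          branch 1.1.1 (add r, \lnot \lnot q):
            ○ open, literals {q=1, r=1}.
          branch 1.1.2 (add \lnot r, \lnot q):
            ○ open, literals {q=0, r=0}.
      branch 1.2 (add \lnot r):
        ○ open, literals {r=0}.
  branch 2 (add \lnot ((\lnot r \lor (q \land \lnot (p \to r))) \to \lnot s)):
    \lnot ((\lnot r \lor (q \land \lnot (p \to r))) \to \lnot s): α-rule — add (\lnot r \lor (q \land \lnot (p \to r))), \lnot \lnot s.
    (\lnot r \lor (q \land \lnot (p \to r))): β-rule — branch into \lnot r  //  (q \land \lnot (p \to r)).
      branch 2.1 (add \lnot r):
        ○ open, literals {r=0, s=1}.
      branch 2.2 (add (q \land \lnot (p \to r))):
        (q \land \lnot (p \to r)): α-rule — add q, \lnot (p \to r).
        \lnot (p \to r): α-rule — add p, \lnot r.
        ○ open, literals {p=1, q=1, r=0, s=1}.
0 branches closed, 5 open.
Each open branch fixes some atoms; the unmentioned ones are free. Counting distinct full assignments: branch {q=1, r=1} (p, s) contributes 4 new; branch {q=0, r=0} (p, s) contributes 4 new; branch {r=0} (q, p, s) contributes 4 new; branch {r=0, s=1} (q, p) contributes 0 new; branch {p=1, q=1, r=0, s=1} (none free) contributes 0 new. Total: 12.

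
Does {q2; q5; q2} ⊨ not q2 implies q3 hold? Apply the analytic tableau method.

Yes

Initial set: {T q2; T q5; T q2; F (not q2 implies q3)}.
F (not q2 implies q3): α-rule — add T not q2, F q3.
× closes — contains both q2 and not q2.
All 1 branch closes.
Every branch closed, so the premises entail the conclusion.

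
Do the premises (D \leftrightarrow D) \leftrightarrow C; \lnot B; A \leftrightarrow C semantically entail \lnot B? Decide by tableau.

Yes

Initial set: {((D \leftrightarrow D) \leftrightarrow C); \lnot B; (A \leftrightarrow C); \lnot \lnot B}.
× closes — contains both B and \lnot B.
All 1 branch closes.
Every branch closed, so the premises entail the conclusion.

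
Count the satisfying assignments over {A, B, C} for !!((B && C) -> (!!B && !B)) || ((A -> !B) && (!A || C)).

7

Initial set: {(!!((B && C) -> (!!B && !B)) || ((A -> !B) && (!A || C)))}.
(!!((B && C) -> (!!B && !B)) || ((A -> !B) && (!A || C))): β-rule — branch into !!((B && C) -> (!!B && !B))  //  ((A -> !B) && (!A || C)).
  branch 1 (add !!((B && C) -> (!!B && !B))):
    !!((B && C) -> (!!B && !B)): drop double negation, giving ((B && C) -> (!!B && !B)).
    ((B && C) -> (!!B && !B)): β-rule — branch into !(B && C)  //  (!!B && !B).
      branch 1.1 (add !(B && C)):
        !(B && C): β-rule — branch into !B  //  !C.
          branch 1.1.1 (add !B):
            ○ open, literals {B=false}.
          branch 1.1.2 (add !C):
            ○ open, literals {C=false}.
      branch 1.2 (add (!!B && !B)):
        (!!B && !B): α-rule — add !!B, !B.
        !!B: drop double negation, giving B.
        × closes — contains both B and !B.
  branch 2 (add ((A -> !B) && (!A || C))):
    ((A -> !B) && (!A || C)): α-rule — add (A -> !B), (!A || C).
    (A -> !B): β-rule — branch into !A  //  !B.
      branch 2.1 (add !A):
        (!A || C): β-rule — branch into !A  //  C.
          branch 2.1.1 (add !A):
            ○ open, literals {A=false}.
          branch 2.1.2 (add C):
            ○ open, literals {A=false, C=true}.
      branch 2.2 (add !B):
        (!A || C): β-rule — branch into !A  //  C.
          branch 2.2.1 (add !A):
            ○ open, literals {A=false, B=false}.
          branch 2.2.2 (add C):
            ○ open, literals {B=false, C=true}.
1 branch closed, 6 open.
Each open branch fixes some atoms; the unmentioned ones are free. Counting distinct full assignments: branch {B=false} (A, C) contributes 4 new; branch {C=false} (A, B) contributes 2 new; branch {A=false} (B, C) contributes 1 new; branch {A=false, C=true} (B) contributes 0 new; branch {A=false, B=false} (C) contributes 0 new; branch {B=false, C=true} (A) contributes 0 new. Total: 7.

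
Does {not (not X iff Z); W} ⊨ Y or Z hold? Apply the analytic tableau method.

No

Initial set: {not (not X iff Z); W; not (Y or Z)}.
not (Y or Z): α-rule — add not Y, not Z.
not (not X iff Z): β-rule — branch into not X, not Z  //  not not X, Z.
  branch 1 (add not X, not Z):
    ○ open, literals {W=true, X=false, Y=false, Z=false}.
  branch 2 (add not not X, Z):
    × closes — contains both Z and not Z.
1 branch closed, 1 open.
An open branch gives a countermodel: W=true, X=false, Y=false, Z=false (unmentioned atoms arbitrary); the premises hold there but the conclusion fails.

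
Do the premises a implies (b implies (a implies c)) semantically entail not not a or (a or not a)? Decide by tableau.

Initial set: {(a implies (b implies (a implies c))); not (not not a or (a or not a))}.
not (not not a or (a or not a)): α-rule — add not not not a, not (a or not a).
not not not a: drop double negation, giving not a.
not (a or not a): α-rule — add not a, not not a.
× closes — contains both a and not a.
All 1 branch closes.
Every branch closed, so the premises entail the conclusion.

Yes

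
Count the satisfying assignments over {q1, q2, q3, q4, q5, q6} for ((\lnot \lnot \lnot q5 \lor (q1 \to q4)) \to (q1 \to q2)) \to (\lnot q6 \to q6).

Initial set: {T (((\lnot \lnot \lnot q5 \lor (q1 \to q4)) \to (q1 \to q2)) \to (\lnot q6 \to q6))}.
T (((\lnot \lnot \lnot q5 \lor (q1 \to q4)) \to (q1 \to q2)) \to (\lnot q6 \to q6)): β-rule — branch into F ((\lnot \lnot \lnot q5 \lor (q1 \to q4)) \to (q1 \to q2))  //  T (\lnot q6 \to q6).
  branch 1 (add F ((\lnot \lnot \lnot q5 \lor (q1 \to q4)) \to (q1 \to q2))):
    F ((\lnot \lnot \lnot q5 \lor (q1 \to q4)) \to (q1 \to q2)): α-rule — add T (\lnot \lnot \lnot q5 \lor (q1 \to q4)), F (q1 \to q2).
    F (q1 \to q2): α-rule — add T q1, F q2.
    T (\lnot \lnot \lnot q5 \lor (q1 \to q4)): β-rule — branch into T \lnot \lnot \lnot q5  //  T (q1 \to q4).
      branch 1.1 (add T \lnot \lnot \lnot q5):
        T \lnot \lnot \lnot q5: drop double negation, giving T \lnot q5.
        ○ open, literals {q1=T, q2=F, q5=F}.
      branch 1.2 (add T (q1 \to q4)):
        T (q1 \to q4): β-rule — branch into F q1  //  T q4.
          branch 1.2.1 (add F q1):
            × closes — contains both q1 and \lnot q1.
          branch 1.2.2 (add T q4):
            ○ open, literals {q1=T, q2=F, q4=T}.
  branch 2 (add T (\lnot q6 \to q6)):
    T (\lnot q6 \to q6): β-rule — branch into F \lnot q6  //  T q6.
      branch 2.1 (add F \lnot q6):
        ○ open, literals {q6=T}.
      branch 2.2 (add T q6):
        ○ open, literals {q6=T}.
1 branch closed, 4 open.
Each open branch fixes some atoms; the unmentioned ones are free. Counting distinct full assignments: branch {q1=T, q2=F, q5=F} (q3, q4, q6) contributes 8 new; branch {q1=T, q2=F, q4=T} (q3, q5, q6) contributes 4 new; branch {q6=T} (q1, q2, q3, q4, q5) contributes 26 new; branch {q6=T} (q1, q2, q3, q4, q5) contributes 0 new. Total: 38.

38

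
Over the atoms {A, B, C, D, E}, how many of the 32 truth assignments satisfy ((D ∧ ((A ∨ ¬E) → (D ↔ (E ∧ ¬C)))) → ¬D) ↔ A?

18

Initial set: {T (((D ∧ ((A ∨ ¬E) → (D ↔ (E ∧ ¬C)))) → ¬D) ↔ A)}.
T (((D ∧ ((A ∨ ¬E) → (D ↔ (E ∧ ¬C)))) → ¬D) ↔ A): β-rule — branch into T ((D ∧ ((A ∨ ¬E) → (D ↔ (E ∧ ¬C)))) → ¬D), T A  //  F ((D ∧ ((A ∨ ¬E) → (D ↔ (E ∧ ¬C)))) → ¬D), F A.
  branch 1 (add T ((D ∧ ((A ∨ ¬E) → (D ↔ (E ∧ ¬C)))) → ¬D), T A):
    T ((D ∧ ((A ∨ ¬E) → (D ↔ (E ∧ ¬C)))) → ¬D): β-rule — branch into F (D ∧ ((A ∨ ¬E) → (D ↔ (E ∧ ¬C))))  //  T ¬D.
      branch 1.1 (add F (D ∧ ((A ∨ ¬E) → (D ↔ (E ∧ ¬C))))):
        F (D ∧ ((A ∨ ¬E) → (D ↔ (E ∧ ¬C)))): β-rule — branch into F D  //  F ((A ∨ ¬E) → (D ↔ (E ∧ ¬C))).
          branch 1.1.1 (add F D):
            ○ open, literals {A=1, D=0}.
          branch 1.1.2 (add F ((A ∨ ¬E) → (D ↔ (E ∧ ¬C)))):
            F ((A ∨ ¬E) → (D ↔ (E ∧ ¬C))): α-rule — add T (A ∨ ¬E), F (D ↔ (E ∧ ¬C)).
            T (A ∨ ¬E): β-rule — branch into T A  //  T ¬E.
              branch 1.1.2.1 (add T A):
                F (D ↔ (E ∧ ¬C)): β-rule — branch into T D, F (E ∧ ¬C)  //  F D, T (E ∧ ¬C).
                  branch 1.1.2.1.1 (add T D, F (E ∧ ¬C)):
                    F (E ∧ ¬C): β-rule — branch into F E  //  F ¬C.
                      branch 1.1.2.1.1.1 (add F E):
                        ○ open, literals {A=1, D=1, E=0}.
                      branch 1.1.2.1.1.2 (add F ¬C):
                        ○ open, literals {A=1, C=1, D=1}.
                  branch 1.1.2.1.2 (add F D, T (E ∧ ¬C)):
                    T (E ∧ ¬C): α-rule — add T E, T ¬C.
                    ○ open, literals {A=1, C=0, D=0, E=1}.
              branch 1.1.2.2 (add T ¬E):
                F (D ↔ (E ∧ ¬C)): β-rule — branch into T D, F (E ∧ ¬C)  //  F D, T (E ∧ ¬C).
                  branch 1.1.2.2.1 (add T D, F (E ∧ ¬C)):
                    F (E ∧ ¬C): β-rule — branch into F E  //  F ¬C.
                      branch 1.1.2.2.1.1 (add F E):
                        ○ open, literals {A=1, D=1, E=0}.
                      branch 1.1.2.2.1.2 (add F ¬C):
                        ○ open, literals {A=1, C=1, D=1, E=0}.
                  branch 1.1.2.2.2 (add F D, T (E ∧ ¬C)):
                    T (E ∧ ¬C): α-rule — add T E, T ¬C.
                    × closes — contains both E and ¬E.
      branch 1.2 (add T ¬D):
        ○ open, literals {A=1, D=0}.
  branch 2 (add F ((D ∧ ((A ∨ ¬E) → (D ↔ (E ∧ ¬C)))) → ¬D), F A):
    F ((D ∧ ((A ∨ ¬E) → (D ↔ (E ∧ ¬C)))) → ¬D): α-rule — add T (D ∧ ((A ∨ ¬E) → (D ↔ (E ∧ ¬C)))), F ¬D.
    T (D ∧ ((A ∨ ¬E) → (D ↔ (E ∧ ¬C)))): α-rule — add T D, T ((A ∨ ¬E) → (D ↔ (E ∧ ¬C))).
    T ((A ∨ ¬E) → (D ↔ (E ∧ ¬C))): β-rule — branch into F (A ∨ ¬E)  //  T (D ↔ (E ∧ ¬C)).
      branch 2.1 (add F (A ∨ ¬E)):
        F (A ∨ ¬E): α-rule — add F A, F ¬E.
        ○ open, literals {A=0, D=1, E=1}.
      branch 2.2 (add T (D ↔ (E ∧ ¬C))):
        T (D ↔ (E ∧ ¬C)): β-rule — branch into T D, T (E ∧ ¬C)  //  F D, F (E ∧ ¬C).
          branch 2.2.1 (add T D, T (E ∧ ¬C)):
            T (E ∧ ¬C): α-rule — add T E, T ¬C.
            ○ open, literals {A=0, C=0, D=1, E=1}.
          branch 2.2.2 (add F D, F (E ∧ ¬C)):
            × closes — contains both D and ¬D.
2 branches closed, 9 open.
Each open branch fixes some atoms; the unmentioned ones are free. Counting distinct full assignments: branch {A=1, D=0} (B, C, E) contributes 8 new; branch {A=1, D=1, E=0} (B, C) contributes 4 new; branch {A=1, C=1, D=1} (B, E) contributes 2 new; branch {A=1, C=0, D=0, E=1} (B) contributes 0 new; branch {A=1, D=1, E=0} (B, C) contributes 0 new; branch {A=1, C=1, D=1, E=0} (B) contributes 0 new; branch {A=1, D=0} (B, C, E) contributes 0 new; branch {A=0, D=1, E=1} (B, C) contributes 4 new; branch {A=0, C=0, D=1, E=1} (B) contributes 0 new. Total: 18.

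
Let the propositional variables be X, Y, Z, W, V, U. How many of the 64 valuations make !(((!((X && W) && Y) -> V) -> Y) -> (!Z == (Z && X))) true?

36

Initial set: {T !(((!((X && W) && Y) -> V) -> Y) -> (!Z == (Z && X)))}.
T !(((!((X && W) && Y) -> V) -> Y) -> (!Z == (Z && X))): α-rule — add T ((!((X && W) && Y) -> V) -> Y), F (!Z == (Z && X)).
T ((!((X && W) && Y) -> V) -> Y): β-rule — branch into F (!((X && W) && Y) -> V)  //  T Y.
  branch 1 (add F (!((X && W) && Y) -> V)):
    F (!((X && W) && Y) -> V): α-rule — add T !((X && W) && Y), F V.
    F (!Z == (Z && X)): β-rule — branch into T !Z, F (Z && X)  //  F !Z, T (Z && X).
      branch 1.1 (add T !Z, F (Z && X)):
        T !((X && W) && Y): β-rule — branch into F (X && W)  //  F Y.
          branch 1.1.1 (add F (X && W)):
            F (Z && X): β-rule — branch into F Z  //  F X.
              branch 1.1.1.1 (add F Z):
                F (X && W): β-rule — branch into F X  //  F W.
                  branch 1.1.1.1.1 (add F X):
                    ○ open, literals {V=false, X=false, Z=false}.
                  branch 1.1.1.1.2 (add F W):
                    ○ open, literals {V=false, W=false, Z=false}.
              branch 1.1.1.2 (add F X):
                F (X && W): β-rule — branch into F X  //  F W.
                  branch 1.1.1.2.1 (add F X):
                    ○ open, literals {V=false, X=false, Z=false}.
                  branch 1.1.1.2.2 (add F W):
                    ○ open, literals {V=false, W=false, X=false, Z=false}.
          branch 1.1.2 (add F Y):
            F (Z && X): β-rule — branch into F Z  //  F X.
              branch 1.1.2.1 (add F Z):
                ○ open, literals {V=false, Y=false, Z=false}.
              branch 1.1.2.2 (add F X):
                ○ open, literals {V=false, X=false, Y=false, Z=false}.
      branch 1.2 (add F !Z, T (Z && X)):
        T (Z && X): α-rule — add T Z, T X.
        T !((X && W) && Y): β-rule — branch into F (X && W)  //  F Y.
          branch 1.2.1 (add F (X && W)):
            F (X && W): β-rule — branch into F X  //  F W.
              branch 1.2.1.1 (add F X):
                × closes — contains both X and !X.
              branch 1.2.1.2 (add F W):
                ○ open, literals {V=false, W=false, X=true, Z=true}.
          branch 1.2.2 (add F Y):
            ○ open, literals {V=false, X=true, Y=false, Z=true}.
  branch 2 (add T Y):
    F (!Z == (Z && X)): β-rule — branch into T !Z, F (Z && X)  //  F !Z, T (Z && X).
      branch 2.1 (add T !Z, F (Z && X)):
        F (Z && X): β-rule — branch into F Z  //  F X.
          branch 2.1.1 (add F Z):
            ○ open, literals {Y=true, Z=false}.
          branch 2.1.2 (add F X):
            ○ open, literals {X=false, Y=true, Z=false}.
      branch 2.2 (add F !Z, T (Z && X)):
        T (Z && X): α-rule — add T Z, T X.
        ○ open, literals {X=true, Y=true, Z=true}.
1 branch closed, 11 open.
Each open branch fixes some atoms; the unmentioned ones are free. Counting distinct full assignments: branch {V=false, X=false, Z=false} (Y, W, U) contributes 8 new; branch {V=false, W=false, Z=false} (X, Y, U) contributes 4 new; branch {V=false, X=false, Z=false} (Y, W, U) contributes 0 new; branch {V=false, W=false, X=false, Z=false} (Y, U) contributes 0 new; branch {V=false, Y=false, Z=false} (X, W, U) contributes 2 new; branch {V=false, X=false, Y=false, Z=false} (W, U) contributes 0 new; branch {V=false, W=false, X=true, Z=true} (Y, U) contributes 4 new; branch {V=false, X=true, Y=false, Z=true} (W, U) contributes 2 new; branch {Y=true, Z=false} (X, W, V, U) contributes 10 new; branch {X=false, Y=true, Z=false} (W, V, U) contributes 0 new; branch {X=true, Y=true, Z=true} (W, V, U) contributes 6 new. Total: 36.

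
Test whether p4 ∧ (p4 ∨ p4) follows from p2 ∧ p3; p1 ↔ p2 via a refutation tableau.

Initial set: {(p2 ∧ p3); (p1 ↔ p2); ¬(p4 ∧ (p4 ∨ p4))}.
(p2 ∧ p3): α-rule — add p2, p3.
(p1 ↔ p2): β-rule — branch into p1, p2  //  ¬p1, ¬p2.
  branch 1 (add p1, p2):
    ¬(p4 ∧ (p4 ∨ p4)): β-rule — branch into ¬p4  //  ¬(p4 ∨ p4).
      branch 1.1 (add ¬p4):
        ○ open, literals {p1=true, p2=true, p3=true, p4=false}.
      branch 1.2 (add ¬(p4 ∨ p4)):
        ¬(p4 ∨ p4): α-rule — add ¬p4, ¬p4.
        ○ open, literals {p1=true, p2=true, p3=true, p4=false}.
  branch 2 (add ¬p1, ¬p2):
    × closes — contains both p2 and ¬p2.
1 branch closed, 2 open.
An open branch gives a countermodel: p1=true, p2=true, p3=true, p4=false (unmentioned atoms arbitrary); the premises hold there but the conclusion fails.

No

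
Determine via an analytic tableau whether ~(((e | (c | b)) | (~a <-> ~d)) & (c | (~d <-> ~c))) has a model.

Satisfiable

Initial set: {T ~(((e | (c | b)) | (~a <-> ~d)) & (c | (~d <-> ~c)))}.
T ~(((e | (c | b)) | (~a <-> ~d)) & (c | (~d <-> ~c))): β-rule — branch into F ((e | (c | b)) | (~a <-> ~d))  //  F (c | (~d <-> ~c)).
  branch 1 (add F ((e | (c | b)) | (~a <-> ~d))):
    F ((e | (c | b)) | (~a <-> ~d)): α-rule — add F (e | (c | b)), F (~a <-> ~d).
    F (e | (c | b)): α-rule — add F e, F (c | b).
    F (c | b): α-rule — add F c, F b.
    F (~a <-> ~d): β-rule — branch into T ~a, F ~d  //  F ~a, T ~d.
      branch 1.1 (add T ~a, F ~d):
        ○ open, literals {a=false, b=false, c=false, d=true, e=false}.
      branch 1.2 (add F ~a, T ~d):
        ○ open, literals {a=true, b=false, c=false, d=false, e=false}.
  branch 2 (add F (c | (~d <-> ~c))):
    F (c | (~d <-> ~c)): α-rule — add F c, F (~d <-> ~c).
    F (~d <-> ~c): β-rule — branch into T ~d, F ~c  //  F ~d, T ~c.
      branch 2.1 (add T ~d, F ~c):
        × closes — contains both c and ~c.
      branch 2.2 (add F ~d, T ~c):
        ○ open, literals {c=false, d=true}.
1 branch closed, 3 open.
An open branch gives a satisfying assignment: a=false, b=false, c=false, d=true, e=false.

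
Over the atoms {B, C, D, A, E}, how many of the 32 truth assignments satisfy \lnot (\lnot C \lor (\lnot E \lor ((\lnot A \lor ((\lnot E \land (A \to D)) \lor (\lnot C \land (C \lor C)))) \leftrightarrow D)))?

4

Initial set: {T \lnot (\lnot C \lor (\lnot E \lor ((\lnot A \lor ((\lnot E \land (A \to D)) \lor (\lnot C \land (C \lor C)))) \leftrightarrow D)))}.
T \lnot (\lnot C \lor (\lnot E \lor ((\lnot A \lor ((\lnot E \land (A \to D)) \lor (\lnot C \land (C \lor C)))) \leftrightarrow D))): α-rule — add F \lnot C, F (\lnot E \lor ((\lnot A \lor ((\lnot E \land (A \to D)) \lor (\lnot C \land (C \lor C)))) \leftrightarrow D)).
F (\lnot E \lor ((\lnot A \lor ((\lnot E \land (A \to D)) \lor (\lnot C \land (C \lor C)))) \leftrightarrow D)): α-rule — add F \lnot E, F ((\lnot A \lor ((\lnot E \land (A \to D)) \lor (\lnot C \land (C \lor C)))) \leftrightarrow D).
F ((\lnot A \lor ((\lnot E \land (A \to D)) \lor (\lnot C \land (C \lor C)))) \leftrightarrow D): β-rule — branch into T (\lnot A \lor ((\lnot E \land (A \to D)) \lor (\lnot C \land (C \lor C)))), F D  //  F (\lnot A \lor ((\lnot E \land (A \to D)) \lor (\lnot C \land (C \lor C)))), T D.
  branch 1 (add T (\lnot A \lor ((\lnot E \land (A \to D)) \lor (\lnot C \land (C \lor C)))), F D):
    T (\lnot A \lor ((\lnot E \land (A \to D)) \lor (\lnot C \land (C \lor C)))): β-rule — branch into T \lnot A  //  T ((\lnot E \land (A \to D)) \lor (\lnot C \land (C \lor C))).
      branch 1.1 (add T \lnot A):
        ○ open, literals {A=F, C=T, D=F, E=T}.
      branch 1.2 (add T ((\lnot E \land (A \to D)) \lor (\lnot C \land (C \lor C)))):
        T ((\lnot E \land (A \to D)) \lor (\lnot C \land (C \lor C))): β-rule — branch into T (\lnot E \land (A \to D))  //  T (\lnot C \land (C \lor C)).
          branch 1.2.1 (add T (\lnot E \land (A \to D))):
            T (\lnot E \land (A \to D)): α-rule — add T \lnot E, T (A \to D).
            × closes — contains both E and \lnot E.
          branch 1.2.2 (add T (\lnot C \land (C \lor C))):
            T (\lnot C \land (C \lor C)): α-rule — add T \lnot C, T (C \lor C).
            × closes — contains both C and \lnot C.
  branch 2 (add F (\lnot A \lor ((\lnot E \land (A \to D)) \lor (\lnot C \land (C \lor C)))), T D):
    F (\lnot A \lor ((\lnot E \land (A \to D)) \lor (\lnot C \land (C \lor C)))): α-rule — add F \lnot A, F ((\lnot E \land (A \to D)) \lor (\lnot C \land (C \lor C))).
    F ((\lnot E \land (A \to D)) \lor (\lnot C \land (C \lor C))): α-rule — add F (\lnot E \land (A \to D)), F (\lnot C \land (C \lor C)).
    F (\lnot E \land (A \to D)): β-rule — branch into F \lnot E  //  F (A \to D).
      branch 2.1 (add F \lnot E):
        F (\lnot C \land (C \lor C)): β-rule — branch into F \lnot C  //  F (C \lor C).
          branch 2.1.1 (add F \lnot C):
            ○ open, literals {A=T, C=T, D=T, E=T}.
          branch 2.1.2 (add F (C \lor C)):
            F (C \lor C): α-rule — add F C, F C.
            × closes — contains both C and \lnot C.
      branch 2.2 (add F (A \to D)):
        F (A \to D): α-rule — add T A, F D.
        × closes — contains both D and \lnot D.
4 branches closed, 2 open.
Each open branch fixes some atoms; the unmentioned ones are free. Counting distinct full assignments: branch {A=F, C=T, D=F, E=T} (B) contributes 2 new; branch {A=T, C=T, D=T, E=T} (B) contributes 2 new. Total: 4.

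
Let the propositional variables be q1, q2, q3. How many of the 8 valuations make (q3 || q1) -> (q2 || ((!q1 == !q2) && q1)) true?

5

Initial set: {((q3 || q1) -> (q2 || ((!q1 == !q2) && q1)))}.
((q3 || q1) -> (q2 || ((!q1 == !q2) && q1))): β-rule — branch into !(q3 || q1)  //  (q2 || ((!q1 == !q2) && q1)).
  branch 1 (add !(q3 || q1)):
    !(q3 || q1): α-rule — add !q3, !q1.
    ○ open, literals {q1=F, q3=F}.
  branch 2 (add (q2 || ((!q1 == !q2) && q1))):
    (q2 || ((!q1 == !q2) && q1)): β-rule — branch into q2  //  ((!q1 == !q2) && q1).
      branch 2.1 (add q2):
        ○ open, literals {q2=T}.
      branch 2.2 (add ((!q1 == !q2) && q1)):
        ((!q1 == !q2) && q1): α-rule — add (!q1 == !q2), q1.
        (!q1 == !q2): β-rule — branch into !q1, !q2  //  !!q1, !!q2.
          branch 2.2.1 (add !q1, !q2):
            × closes — contains both q1 and !q1.
          branch 2.2.2 (add !!q1, !!q2):
            ○ open, literals {q1=T, q2=T}.
1 branch closed, 3 open.
Each open branch fixes some atoms; the unmentioned ones are free. Counting distinct full assignments: branch {q1=F, q3=F} (q2) contributes 2 new; branch {q2=T} (q1, q3) contributes 3 new; branch {q1=T, q2=T} (q3) contributes 0 new. Total: 5.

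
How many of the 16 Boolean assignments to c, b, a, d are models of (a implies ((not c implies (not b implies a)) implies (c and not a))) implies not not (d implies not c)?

Initial set: {((a implies ((not c implies (not b implies a)) implies (c and not a))) implies not not (d implies not c))}.
((a implies ((not c implies (not b implies a)) implies (c and not a))) implies not not (d implies not c)): β-rule — branch into not (a implies ((not c implies (not b implies a)) implies (c and not a)))  //  not not (d implies not c).
  branch 1 (add not (a implies ((not c implies (not b implies a)) implies (c and not a)))):
    not (a implies ((not c implies (not b implies a)) implies (c and not a))): α-rule — add a, not ((not c implies (not b implies a)) implies (c and not a)).
    not ((not c implies (not b implies a)) implies (c and not a)): α-rule — add (not c implies (not b implies a)), not (c and not a).
    (not c implies (not b implies a)): β-rule — branch into not not c  //  (not b implies a).
      branch 1.1 (add not not c):
        not (c and not a): β-rule — branch into not c  //  not not a.
          branch 1.1.1 (add not c):
            × closes — contains both c and not c.
          branch 1.1.2 (add not not a):
            ○ open, literals {a=T, c=T}.
      branch 1.2 (add (not b implies a)):
        not (c and not a): β-rule — branch into not c  //  not not a.
          branch 1.2.1 (add not c):
            (not b implies a): β-rule — branch into not not b  //  a.
              branch 1.2.1.1 (add not not b):
                ○ open, literals {a=T, b=T, c=F}.
              branch 1.2.1.2 (add a):
                ○ open, literals {a=T, c=F}.
          branch 1.2.2 (add not not a):
            (not b implies a): β-rule — branch into not not b  //  a.
              branch 1.2.2.1 (add not not b):
                ○ open, literals {a=T, b=T}.
              branch 1.2.2.2 (add a):
                ○ open, literals {a=T}.
  branch 2 (add not not (d implies not c)):
    not not (d implies not c): drop double negation, giving (d implies not c).
    (d implies not c): β-rule — branch into not d  //  not c.
      branch 2.1 (add not d):
        ○ open, literals {d=F}.
      branch 2.2 (add not c):
        ○ open, literals {c=F}.
1 branch closed, 7 open.
Each open branch fixes some atoms; the unmentioned ones are free. Counting distinct full assignments: branch {a=T, c=T} (b, d) contributes 4 new; branch {a=T, b=T, c=F} (d) contributes 2 new; branch {a=T, c=F} (b, d) contributes 2 new; branch {a=T, b=T} (c, d) contributes 0 new; branch {a=T} (c, b, d) contributes 0 new; branch {d=F} (c, b, a) contributes 4 new; branch {c=F} (b, a, d) contributes 2 new. Total: 14.

14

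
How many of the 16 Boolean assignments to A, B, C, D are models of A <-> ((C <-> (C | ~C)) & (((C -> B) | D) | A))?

Initial set: {(A <-> ((C <-> (C | ~C)) & (((C -> B) | D) | A)))}.
(A <-> ((C <-> (C | ~C)) & (((C -> B) | D) | A))): β-rule — branch into A, ((C <-> (C | ~C)) & (((C -> B) | D) | A))  //  ~A, ~((C <-> (C | ~C)) & (((C -> B) | D) | A)).
  branch 1 (add A, ((C <-> (C | ~C)) & (((C -> B) | D) | A))):
    ((C <-> (C | ~C)) & (((C -> B) | D) | A)): α-rule — add (C <-> (C | ~C)), (((C -> B) | D) | A).
    (C <-> (C | ~C)): β-rule — branch into C, (C | ~C)  //  ~C, ~(C | ~C).
      branch 1.1 (add C, (C | ~C)):
        (((C -> B) | D) | A): β-rule — branch into ((C -> B) | D)  //  A.
          branch 1.1.1 (add ((C -> B) | D)):
            (C | ~C): β-rule — branch into C  //  ~C.
              branch 1.1.1.1 (add C):
                ((C -> B) | D): β-rule — branch into (C -> B)  //  D.
                  branch 1.1.1.1.1 (add (C -> B)):
                    (C -> B): β-rule — branch into ~C  //  B.
                      branch 1.1.1.1.1.1 (add ~C):
                        × closes — contains both C and ~C.
                      branch 1.1.1.1.1.2 (add B):
                        ○ open, literals {A=true, B=true, C=true}.
                  branch 1.1.1.1.2 (add D):
                    ○ open, literals {A=true, C=true, D=true}.
              branch 1.1.1.2 (add ~C):
                × closes — contains both C and ~C.
          branch 1.1.2 (add A):
            (C | ~C): β-rule — branch into C  //  ~C.
              branch 1.1.2.1 (add C):
                ○ open, literals {A=true, C=true}.
              branch 1.1.2.2 (add ~C):
                × closes — contains both C and ~C.
      branch 1.2 (add ~C, ~(C | ~C)):
        ~(C | ~C): α-rule — add ~C, ~~C.
        × closes — contains both C and ~C.
  branch 2 (add ~A, ~((C <-> (C | ~C)) & (((C -> B) | D) | A))):
    ~((C <-> (C | ~C)) & (((C -> B) | D) | A)): β-rule — branch into ~(C <-> (C | ~C))  //  ~(((C -> B) | D) | A).
      branch 2.1 (add ~(C <-> (C | ~C))):
        ~(C <-> (C | ~C)): β-rule — branch into C, ~(C | ~C)  //  ~C, (C | ~C).
          branch 2.1.1 (add C, ~(C | ~C)):
            ~(C | ~C): α-rule — add ~C, ~~C.
            × closes — contains both C and ~C.
          branch 2.1.2 (add ~C, (C | ~C)):
            (C | ~C): β-rule — branch into C  //  ~C.
              branch 2.1.2.1 (add C):
                × closes — contains both C and ~C.
              branch 2.1.2.2 (add ~C):
                ○ open, literals {A=false, C=false}.
      branch 2.2 (add ~(((C -> B) | D) | A)):
        ~(((C -> B) | D) | A): α-rule — add ~((C -> B) | D), ~A.
        ~((C -> B) | D): α-rule — add ~(C -> B), ~D.
        ~(C -> B): α-rule — add C, ~B.
        ○ open, literals {A=false, B=false, C=true, D=false}.
6 branches closed, 5 open.
Each open branch fixes some atoms; the unmentioned ones are free. Counting distinct full assignments: branch {A=true, B=true, C=true} (D) contributes 2 new; branch {A=true, C=true, D=true} (B) contributes 1 new; branch {A=true, C=true} (B, D) contributes 1 new; branch {A=false, C=false} (B, D) contributes 4 new; branch {A=false, B=false, C=true, D=false} (none free) contributes 1 new. Total: 9.

9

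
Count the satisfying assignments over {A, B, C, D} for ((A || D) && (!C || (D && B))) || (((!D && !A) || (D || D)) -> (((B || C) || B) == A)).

12

Initial set: {(((A || D) && (!C || (D && B))) || (((!D && !A) || (D || D)) -> (((B || C) || B) == A)))}.
(((A || D) && (!C || (D && B))) || (((!D && !A) || (D || D)) -> (((B || C) || B) == A))): β-rule — branch into ((A || D) && (!C || (D && B)))  //  (((!D && !A) || (D || D)) -> (((B || C) || B) == A)).
  branch 1 (add ((A || D) && (!C || (D && B)))):
    ((A || D) && (!C || (D && B))): α-rule — add (A || D), (!C || (D && B)).
    (A || D): β-rule — branch into A  //  D.
      branch 1.1 (add A):
        (!C || (D && B)): β-rule — branch into !C  //  (D && B).
          branch 1.1.1 (add !C):
            ○ open, literals {A=T, C=F}.
          branch 1.1.2 (add (D && B)):
            (D && B): α-rule — add D, B.
            ○ open, literals {A=T, B=T, D=T}.
      branch 1.2 (add D):
        (!C || (D && B)): β-rule — branch into !C  //  (D && B).
          branch 1.2.1 (add !C):
            ○ open, literals {C=F, D=T}.
          branch 1.2.2 (add (D && B)):
            (D && B): α-rule — add D, B.
            ○ open, literals {B=T, D=T}.
  branch 2 (add (((!D && !A) || (D || D)) -> (((B || C) || B) == A))):
    (((!D && !A) || (D || D)) -> (((B || C) || B) == A)): β-rule — branch into !((!D && !A) || (D || D))  //  (((B || C) || B) == A).
      branch 2.1 (add !((!D && !A) || (D || D))):
        !((!D && !A) || (D || D)): α-rule — add !(!D && !A), !(D || D).
        !(D || D): α-rule — add !D, !D.
        !(!D && !A): β-rule — branch into !!D  //  !!A.
          branch 2.1.1 (add !!D):
            × closes — contains both D and !D.
          branch 2.1.2 (add !!A):
            ○ open, literals {A=T, D=F}.
      branch 2.2 (add (((B || C) || B) == A)):
        (((B || C) || B) == A): β-rule — branch into ((B || C) || B), A  //  !((B || C) || B), !A.
          branch 2.2.1 (add ((B || C) || B), A):
            ((B || C) || B): β-rule — branch into (B || C)  //  B.
              branch 2.2.1.1 (add (B || C)):
                (B || C): β-rule — branch into B  //  C.
                  branch 2.2.1.1.1 (add B):
                    ○ open, literals {A=T, B=T}.
                  branch 2.2.1.1.2 (add C):
                    ○ open, literals {A=T, C=T}.
              branch 2.2.1.2 (add B):
                ○ open, literals {A=T, B=T}.
          branch 2.2.2 (add !((B || C) || B), !A):
            !((B || C) || B): α-rule — add !(B || C), !B.
            !(B || C): α-rule — add !B, !C.
            ○ open, literals {A=F, B=F, C=F}.
1 branch closed, 9 open.
Each open branch fixes some atoms; the unmentioned ones are free. Counting distinct full assignments: branch {A=T, C=F} (B, D) contributes 4 new; branch {A=T, B=T, D=T} (C) contributes 1 new; branch {C=F, D=T} (A, B) contributes 2 new; branch {B=T, D=T} (A, C) contributes 1 new; branch {A=T, D=F} (B, C) contributes 2 new; branch {A=T, B=T} (C, D) contributes 0 new; branch {A=T, C=T} (B, D) contributes 1 new; branch {A=T, B=T} (C, D) contributes 0 new; branch {A=F, B=F, C=F} (D) contributes 1 new. Total: 12.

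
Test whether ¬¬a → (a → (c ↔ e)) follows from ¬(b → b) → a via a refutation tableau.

Initial set: {(¬(b → b) → a); ¬(¬¬a → (a → (c ↔ e)))}.
¬(¬¬a → (a → (c ↔ e))): α-rule — add ¬¬a, ¬(a → (c ↔ e)).
¬¬a: drop double negation, giving a.
¬(a → (c ↔ e)): α-rule — add a, ¬(c ↔ e).
(¬(b → b) → a): β-rule — branch into ¬¬(b → b)  //  a.
  branch 1 (add ¬¬(b → b)):
    ¬(c ↔ e): β-rule — branch into c, ¬e  //  ¬c, e.
      branch 1.1 (add c, ¬e):
        ¬¬(b → b): β-rule — branch into ¬b  //  b.
          branch 1.1.1 (add ¬b):
            ○ open, literals {a=true, b=false, c=true, e=false}.
          branch 1.1.2 (add b):
            ○ open, literals {a=true, b=true, c=true, e=false}.
      branch 1.2 (add ¬c, e):
        ¬¬(b → b): β-rule — branch into ¬b  //  b.
          branch 1.2.1 (add ¬b):
            ○ open, literals {a=true, b=false, c=false, e=true}.
          branch 1.2.2 (add b):
            ○ open, literals {a=true, b=true, c=false, e=true}.
  branch 2 (add a):
    ¬(c ↔ e): β-rule — branch into c, ¬e  //  ¬c, e.
      branch 2.1 (add c, ¬e):
        ○ open, literals {a=true, c=true, e=false}.
      branch 2.2 (add ¬c, e):
        ○ open, literals {a=true, c=false, e=true}.
0 branches closed, 6 open.
An open branch gives a countermodel: a=true, b=false, c=true, e=false (unmentioned atoms arbitrary); the premises hold there but the conclusion fails.

No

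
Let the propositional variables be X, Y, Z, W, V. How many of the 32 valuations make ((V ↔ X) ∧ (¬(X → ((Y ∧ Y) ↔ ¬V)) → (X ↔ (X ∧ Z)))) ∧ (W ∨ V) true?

Initial set: {(((V ↔ X) ∧ (¬(X → ((Y ∧ Y) ↔ ¬V)) → (X ↔ (X ∧ Z)))) ∧ (W ∨ V))}.
(((V ↔ X) ∧ (¬(X → ((Y ∧ Y) ↔ ¬V)) → (X ↔ (X ∧ Z)))) ∧ (W ∨ V)): α-rule — add ((V ↔ X) ∧ (¬(X → ((Y ∧ Y) ↔ ¬V)) → (X ↔ (X ∧ Z)))), (W ∨ V).
((V ↔ X) ∧ (¬(X → ((Y ∧ Y) ↔ ¬V)) → (X ↔ (X ∧ Z)))): α-rule — add (V ↔ X), (¬(X → ((Y ∧ Y) ↔ ¬V)) → (X ↔ (X ∧ Z))).
(W ∨ V): β-rule — branch into W  //  V.
  branch 1 (add W):
    (V ↔ X): β-rule — branch into V, X  //  ¬V, ¬X.
      branch 1.1 (add V, X):
        (¬(X → ((Y ∧ Y) ↔ ¬V)) → (X ↔ (X ∧ Z))): β-rule — branch into ¬¬(X → ((Y ∧ Y) ↔ ¬V))  //  (X ↔ (X ∧ Z)).
          branch 1.1.1 (add ¬¬(X → ((Y ∧ Y) ↔ ¬V))):
            ¬¬(X → ((Y ∧ Y) ↔ ¬V)): β-rule — branch into ¬X  //  ((Y ∧ Y) ↔ ¬V).
              branch 1.1.1.1 (add ¬X):
                × closes — contains both X and ¬X.
              branch 1.1.1.2 (add ((Y ∧ Y) ↔ ¬V)):
                ((Y ∧ Y) ↔ ¬V): β-rule — branch into (Y ∧ Y), ¬V  //  ¬(Y ∧ Y), ¬¬V.
                  branch 1.1.1.2.1 (add (Y ∧ Y), ¬V):
                    × closes — contains both V and ¬V.
                  branch 1.1.1.2.2 (add ¬(Y ∧ Y), ¬¬V):
                    ¬(Y ∧ Y): β-rule — branch into ¬Y  //  ¬Y.
                      branch 1.1.1.2.2.1 (add ¬Y):
                        ○ open, literals {V=1, W=1, X=1, Y=0}.
                      branch 1.1.1.2.2.2 (add ¬Y):
                        ○ open, literals {V=1, W=1, X=1, Y=0}.
          branch 1.1.2 (add (X ↔ (X ∧ Z))):
            (X ↔ (X ∧ Z)): β-rule — branch into X, (X ∧ Z)  //  ¬X, ¬(X ∧ Z).
              branch 1.1.2.1 (add X, (X ∧ Z)):
                (X ∧ Z): α-rule — add X, Z.
                ○ open, literals {V=1, W=1, X=1, Z=1}.
              branch 1.1.2.2 (add ¬X, ¬(X ∧ Z)):
                × closes — contains both X and ¬X.
      branch 1.2 (add ¬V, ¬X):
        (¬(X → ((Y ∧ Y) ↔ ¬V)) → (X ↔ (X ∧ Z))): β-rule — branch into ¬¬(X → ((Y ∧ Y) ↔ ¬V))  //  (X ↔ (X ∧ Z)).
          branch 1.2.1 (add ¬¬(X → ((Y ∧ Y) ↔ ¬V))):
            ¬¬(X → ((Y ∧ Y) ↔ ¬V)): β-rule — branch into ¬X  //  ((Y ∧ Y) ↔ ¬V).
              branch 1.2.1.1 (add ¬X):
                ○ open, literals {V=0, W=1, X=0}.
              branch 1.2.1.2 (add ((Y ∧ Y) ↔ ¬V)):
                ((Y ∧ Y) ↔ ¬V): β-rule — branch into (Y ∧ Y), ¬V  //  ¬(Y ∧ Y), ¬¬V.
                  branch 1.2.1.2.1 (add (Y ∧ Y), ¬V):
                    (Y ∧ Y): α-rule — add Y, Y.
                    ○ open, literals {V=0, W=1, X=0, Y=1}.
                  branch 1.2.1.2.2 (add ¬(Y ∧ Y), ¬¬V):
                    × closes — contains both V and ¬V.
          branch 1.2.2 (add (X ↔ (X ∧ Z))):
            (X ↔ (X ∧ Z)): β-rule — branch into X, (X ∧ Z)  //  ¬X, ¬(X ∧ Z).
              branch 1.2.2.1 (add X, (X ∧ Z)):
                × closes — contains both X and ¬X.
              branch 1.2.2.2 (add ¬X, ¬(X ∧ Z)):
                ¬(X ∧ Z): β-rule — branch into ¬X  //  ¬Z.
                  branch 1.2.2.2.1 (add ¬X):
                    ○ open, literals {V=0, W=1, X=0}.
                  branch 1.2.2.2.2 (add ¬Z):
                    ○ open, literals {V=0, W=1, X=0, Z=0}.
  branch 2 (add V):
    (V ↔ X): β-rule — branch into V, X  //  ¬V, ¬X.
      branch 2.1 (add V, X):
        (¬(X → ((Y ∧ Y) ↔ ¬V)) → (X ↔ (X ∧ Z))): β-rule — branch into ¬¬(X → ((Y ∧ Y) ↔ ¬V))  //  (X ↔ (X ∧ Z)).
          branch 2.1.1 (add ¬¬(X → ((Y ∧ Y) ↔ ¬V))):
            ¬¬(X → ((Y ∧ Y) ↔ ¬V)): β-rule — branch into ¬X  //  ((Y ∧ Y) ↔ ¬V).
              branch 2.1.1.1 (add ¬X):
                × closes — contains both X and ¬X.
              branch 2.1.1.2 (add ((Y ∧ Y) ↔ ¬V)):
                ((Y ∧ Y) ↔ ¬V): β-rule — branch into (Y ∧ Y), ¬V  //  ¬(Y ∧ Y), ¬¬V.
                  branch 2.1.1.2.1 (add (Y ∧ Y), ¬V):
                    × closes — contains both V and ¬V.
                  branch 2.1.1.2.2 (add ¬(Y ∧ Y), ¬¬V):
                    ¬(Y ∧ Y): β-rule — branch into ¬Y  //  ¬Y.
                      branch 2.1.1.2.2.1 (add ¬Y):
                        ○ open, literals {V=1, X=1, Y=0}.
                      branch 2.1.1.2.2.2 (add ¬Y):
                        ○ open, literals {V=1, X=1, Y=0}.
          branch 2.1.2 (add (X ↔ (X ∧ Z))):
            (X ↔ (X ∧ Z)): β-rule — branch into X, (X ∧ Z)  //  ¬X, ¬(X ∧ Z).
              branch 2.1.2.1 (add X, (X ∧ Z)):
                (X ∧ Z): α-rule — add X, Z.
                ○ open, literals {V=1, X=1, Z=1}.
              branch 2.1.2.2 (add ¬X, ¬(X ∧ Z)):
                × closes — contains both X and ¬X.
      branch 2.2 (add ¬V, ¬X):
        × closes — contains both V and ¬V.
9 branches closed, 10 open.
Each open branch fixes some atoms; the unmentioned ones are free. Counting distinct full assignments: branch {V=1, W=1, X=1, Y=0} (Z) contributes 2 new; branch {V=1, W=1, X=1, Y=0} (Z) contributes 0 new; branch {V=1, W=1, X=1, Z=1} (Y) contributes 1 new; branch {V=0, W=1, X=0} (Y, Z) contributes 4 new; branch {V=0, W=1, X=0, Y=1} (Z) contributes 0 new; branch {V=0, W=1, X=0} (Y, Z) contributes 0 new; branch {V=0, W=1, X=0, Z=0} (Y) contributes 0 new; branch {V=1, X=1, Y=0} (Z, W) contributes 2 new; branch {V=1, X=1, Y=0} (Z, W) contributes 0 new; branch {V=1, X=1, Z=1} (Y, W) contributes 1 new. Total: 10.

10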